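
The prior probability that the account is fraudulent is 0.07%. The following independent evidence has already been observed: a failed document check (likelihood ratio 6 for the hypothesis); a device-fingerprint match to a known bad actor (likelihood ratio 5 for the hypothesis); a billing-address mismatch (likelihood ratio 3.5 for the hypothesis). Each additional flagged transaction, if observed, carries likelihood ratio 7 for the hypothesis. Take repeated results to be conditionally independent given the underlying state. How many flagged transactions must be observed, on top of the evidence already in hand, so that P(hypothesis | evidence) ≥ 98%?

Prior odds = 0.0007/0.9993 = 7/9993.
Combined Bayes factor of the evidence already in hand = 6 × 5 × 3.5 = 105.
Odds after that evidence = (7/9993) × 105 = 245/3331.
Target odds = 0.98/0.02 = 49.
Need 7ⁿ ≥ 49 ÷ (245/3331) = 666.2.
7³ = 343 falls short of 666.2 but 7⁴ = 2401 reaches it, so n = 4.

4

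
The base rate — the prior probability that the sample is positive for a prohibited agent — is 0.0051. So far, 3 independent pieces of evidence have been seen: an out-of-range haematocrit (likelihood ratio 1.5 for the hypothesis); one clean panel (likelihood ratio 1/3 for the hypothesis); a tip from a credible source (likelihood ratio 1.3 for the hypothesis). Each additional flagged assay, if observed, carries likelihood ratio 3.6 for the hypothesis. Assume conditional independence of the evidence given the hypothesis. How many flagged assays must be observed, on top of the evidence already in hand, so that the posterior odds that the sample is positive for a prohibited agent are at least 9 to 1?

7

Prior odds = 0.0051/0.9949 = 51/9949.
Combined Bayes factor of the evidence already in hand = 1.5 × (1/3) × 1.3 = 0.65.
Odds after that evidence = (51/9949) × 0.65 = 663/198980.
Target odds = 9.
Need 3.6ⁿ ≥ 9 ÷ (663/198980) = 596940/221.
3.6⁶ = 34012224/15625 falls short of 596940/221 but 3.6⁷ = 612220032/78125 reaches it, so n = 7.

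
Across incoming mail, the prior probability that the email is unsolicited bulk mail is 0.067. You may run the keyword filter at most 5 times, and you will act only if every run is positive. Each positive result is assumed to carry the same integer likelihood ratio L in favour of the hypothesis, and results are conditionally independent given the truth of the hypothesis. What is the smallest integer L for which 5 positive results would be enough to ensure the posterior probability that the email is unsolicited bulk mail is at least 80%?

3

Prior odds = 0.067/0.933 = 67/933.
Target odds = 0.8/0.2 = 4.
Need L⁵ ≥ 4 ÷ (67/933) = 3732/67.
2⁵ = 32 < 3732/67 ≤ 243 = 3⁵, so L = 3.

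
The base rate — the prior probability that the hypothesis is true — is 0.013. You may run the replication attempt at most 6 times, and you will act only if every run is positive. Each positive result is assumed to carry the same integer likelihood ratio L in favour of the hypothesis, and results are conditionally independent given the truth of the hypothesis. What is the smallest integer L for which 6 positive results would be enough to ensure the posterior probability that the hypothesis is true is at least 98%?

Prior odds = 0.013/0.987 = 13/987.
Target odds = 0.98/0.02 = 49.
Need L⁶ ≥ 49 ÷ (13/987) = 48363/13.
3⁶ = 729 < 48363/13 ≤ 4096 = 4⁶, so L = 4.

4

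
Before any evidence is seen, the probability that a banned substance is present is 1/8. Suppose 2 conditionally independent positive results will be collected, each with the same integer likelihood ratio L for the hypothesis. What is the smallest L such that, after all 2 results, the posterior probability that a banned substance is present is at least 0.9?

8

Prior odds = 0.125/0.875 = 1/7.
Target odds = 0.9/0.1 = 9.
Need L² ≥ 9 ÷ (1/7) = 63.
7² = 49 < 63 ≤ 64 = 8², so L = 8.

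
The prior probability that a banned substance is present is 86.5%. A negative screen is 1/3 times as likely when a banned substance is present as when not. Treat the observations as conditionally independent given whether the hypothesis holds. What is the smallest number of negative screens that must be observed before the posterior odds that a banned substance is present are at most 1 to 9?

Prior odds = 0.865/0.135 = 173/27.
Likelihood ratio per negative screen = 1/3.
Target odds = 1/9.
Need (173/27) × (1/3)ⁿ ≤ 1/9, i.e. (1/3)ⁿ ≤ 3/173.
(1/3)³ = 1/27 is still above 3/173 but (1/3)⁴ = 1/81 is at or below it, so n = 4.

4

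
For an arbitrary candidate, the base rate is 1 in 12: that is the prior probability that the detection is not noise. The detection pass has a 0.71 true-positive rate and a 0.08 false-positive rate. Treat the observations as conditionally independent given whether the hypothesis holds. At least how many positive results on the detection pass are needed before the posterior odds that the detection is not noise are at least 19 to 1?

Prior odds = (1/12)/(11/12) = 1/11.
Likelihood ratio of a positive result = 0.71/0.08 = 8.875.
Target odds = 19.
Need (1/11) × 8.875ⁿ ≥ 19, i.e. 8.875ⁿ ≥ 209.
8.875² = 78.765625 falls short of 209 but 8.875³ = 357911/512 reaches it, so n = 3.

3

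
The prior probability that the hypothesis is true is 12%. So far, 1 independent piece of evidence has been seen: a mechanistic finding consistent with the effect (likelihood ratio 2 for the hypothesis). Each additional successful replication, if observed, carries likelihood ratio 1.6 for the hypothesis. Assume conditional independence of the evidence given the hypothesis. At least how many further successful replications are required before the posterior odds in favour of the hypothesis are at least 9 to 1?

Prior odds = 0.12/0.88 = 3/22.
Bayes factor of the evidence already in hand = 2.
Odds after that evidence = (3/22) × 2 = 3/11.
Target odds = 9.
Need 1.6ⁿ ≥ 9 ÷ (3/11) = 33.
1.6⁷ = 2097152/78125 falls short of 33 but 1.6⁸ = 16777216/390625 reaches it, so n = 8.

8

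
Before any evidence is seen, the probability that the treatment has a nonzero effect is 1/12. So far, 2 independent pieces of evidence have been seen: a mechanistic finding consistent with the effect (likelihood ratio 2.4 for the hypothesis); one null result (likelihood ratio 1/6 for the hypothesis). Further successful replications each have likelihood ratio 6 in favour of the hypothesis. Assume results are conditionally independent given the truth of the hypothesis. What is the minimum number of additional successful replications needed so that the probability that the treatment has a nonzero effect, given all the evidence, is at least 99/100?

Prior odds = (1/12)/(11/12) = 1/11.
Combined Bayes factor of the evidence already in hand = 2.4 × (1/6) = 0.4.
Odds after that evidence = (1/11) × 0.4 = 2/55.
Target odds = 0.99/0.01 = 99.
Need 6ⁿ ≥ 99 ÷ (2/55) = 2722.5.
6⁴ = 1296 falls short of 2722.5 but 6⁵ = 7776 reaches it, so n = 5.

5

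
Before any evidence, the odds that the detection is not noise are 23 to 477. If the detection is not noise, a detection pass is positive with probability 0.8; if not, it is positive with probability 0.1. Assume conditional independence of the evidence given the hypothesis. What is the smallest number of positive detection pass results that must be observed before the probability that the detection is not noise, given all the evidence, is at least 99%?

4

Prior odds = 23/477.
Likelihood ratio of a positive = 0.8/0.1 = 8.
Target odds: 0.99 ÷ 0.01 = 99.
Require 8ⁿ ≥ 99 ÷ (23/477) = 47223/23.
8³ = 512 falls short of 47223/23 but 8⁴ = 4096 reaches it, so n = 4.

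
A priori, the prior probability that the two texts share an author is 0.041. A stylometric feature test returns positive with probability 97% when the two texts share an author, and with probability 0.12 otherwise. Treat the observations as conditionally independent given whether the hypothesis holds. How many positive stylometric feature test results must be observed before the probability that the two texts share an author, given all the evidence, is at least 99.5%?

Prior odds = 0.041/0.959 = 41/959.
Likelihood ratio of a positive result = 0.97/0.12 = 97/12.
Target posterior odds = 0.995/0.005 = 199.
Need (41/959) × (97/12)ⁿ ≥ 199, i.e. (97/12)ⁿ ≥ 190841/41.
(97/12)⁴ = 88529281/20736 falls short of 190841/41 but (97/12)⁵ ≈34510.6 reaches it, so n = 5.

5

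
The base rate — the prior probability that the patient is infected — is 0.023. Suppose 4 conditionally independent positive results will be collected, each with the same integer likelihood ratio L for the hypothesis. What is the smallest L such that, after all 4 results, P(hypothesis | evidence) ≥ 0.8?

4

Prior odds = 0.023/0.977 = 23/977.
Target odds = 0.8/0.2 = 4.
Need L⁴ ≥ 4 ÷ (23/977) = 3908/23.
3⁴ = 81 < 3908/23 ≤ 256 = 4⁴, so L = 4.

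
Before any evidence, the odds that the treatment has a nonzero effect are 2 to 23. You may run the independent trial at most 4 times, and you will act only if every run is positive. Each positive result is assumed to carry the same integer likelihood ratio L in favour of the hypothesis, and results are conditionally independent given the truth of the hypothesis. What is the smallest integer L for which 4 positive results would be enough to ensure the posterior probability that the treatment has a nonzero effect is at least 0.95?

Prior odds = 2/23.
Target odds = 0.95/0.05 = 19.
Need L⁴ ≥ 19 ÷ (2/23) = 218.5.
3⁴ = 81 < 218.5 ≤ 256 = 4⁴, so L = 4.

4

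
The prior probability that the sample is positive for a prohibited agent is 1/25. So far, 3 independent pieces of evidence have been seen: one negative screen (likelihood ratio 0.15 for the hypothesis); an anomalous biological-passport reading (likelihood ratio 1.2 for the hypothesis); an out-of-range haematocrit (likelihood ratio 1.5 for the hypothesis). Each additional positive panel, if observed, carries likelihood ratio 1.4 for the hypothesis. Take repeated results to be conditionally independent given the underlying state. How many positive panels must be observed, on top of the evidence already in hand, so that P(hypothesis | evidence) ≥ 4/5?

18

Prior odds = 0.04/0.96 = 1/24.
Combined Bayes factor of the evidence already in hand = 0.15 × 1.2 × 1.5 = 0.27.
Odds after that evidence = (1/24) × 0.27 = 0.01125.
Target odds = 0.8/0.2 = 4.
Need 1.4ⁿ ≥ 4 ÷ 0.01125 = 3200/9.
1.4¹⁷ ≈304.913 falls short of 3200/9 but 1.4¹⁸ ≈426.879 reaches it, so n = 18.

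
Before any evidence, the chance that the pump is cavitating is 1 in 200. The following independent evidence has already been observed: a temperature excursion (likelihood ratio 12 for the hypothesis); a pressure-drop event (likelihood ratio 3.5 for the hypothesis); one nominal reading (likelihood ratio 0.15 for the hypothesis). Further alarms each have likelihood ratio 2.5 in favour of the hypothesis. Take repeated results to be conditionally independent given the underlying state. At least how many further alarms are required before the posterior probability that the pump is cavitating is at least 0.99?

9

Prior odds = 0.005/0.995 = 1/199.
Combined Bayes factor of the evidence already in hand = 12 × 3.5 × 0.15 = 6.3.
Odds after that evidence = (1/199) × 6.3 = 63/1990.
Target odds = 0.99/0.01 = 99.
Need 2.5ⁿ ≥ 99 ÷ (63/1990) = 21890/7.
2.5⁸ = 390625/256 falls short of 21890/7 but 2.5⁹ = 1953125/512 reaches it, so n = 9.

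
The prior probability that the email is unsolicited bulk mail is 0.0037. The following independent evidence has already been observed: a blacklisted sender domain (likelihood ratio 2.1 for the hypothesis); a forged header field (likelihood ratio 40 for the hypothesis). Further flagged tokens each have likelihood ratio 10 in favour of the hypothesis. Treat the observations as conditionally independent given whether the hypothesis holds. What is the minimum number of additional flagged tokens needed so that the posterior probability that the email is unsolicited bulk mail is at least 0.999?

4

Prior odds = 0.0037/0.9963 = 37/9963.
Combined Bayes factor of the evidence already in hand = 2.1 × 40 = 84.
Odds after that evidence = (37/9963) × 84 = 1036/3321.
Target odds = 0.999/0.001 = 999.
Need 10ⁿ ≥ 999 ÷ (1036/3321) = 89667/28.
10³ = 1000 falls short of 89667/28 but 10⁴ = 10000 reaches it, so n = 4.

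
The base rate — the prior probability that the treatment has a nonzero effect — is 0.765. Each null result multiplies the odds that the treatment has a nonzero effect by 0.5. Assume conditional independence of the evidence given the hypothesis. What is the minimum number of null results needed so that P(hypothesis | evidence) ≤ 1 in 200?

10

Prior odds: 0.765 ÷ 0.235 = 153/47.
Likelihood ratio per null result = 0.5.
Target odds: 0.005 ÷ 0.995 = 1/199.
Require 0.5ⁿ ≤ 1/199 ÷ (153/47) = 47/30447.
0.5⁹ = 0.001953125 is still above 47/30447 but 0.5¹⁰ = 1/1024 is at or below it, so n = 10.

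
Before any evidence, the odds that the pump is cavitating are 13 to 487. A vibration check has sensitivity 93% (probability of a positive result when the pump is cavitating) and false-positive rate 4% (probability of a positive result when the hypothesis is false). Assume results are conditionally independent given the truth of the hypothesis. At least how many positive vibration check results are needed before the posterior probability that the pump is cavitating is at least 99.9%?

4

Prior odds = 13/487.
Likelihood ratio of a positive result = 0.93/0.04 = 23.25.
Target posterior odds = 0.999/0.001 = 999.
Need (13/487) × 23.25ⁿ ≥ 999, i.e. 23.25ⁿ ≥ 486513/13.
23.25³ = 804357/64 falls short of 486513/13 but 23.25⁴ = 74805201/256 reaches it, so n = 4.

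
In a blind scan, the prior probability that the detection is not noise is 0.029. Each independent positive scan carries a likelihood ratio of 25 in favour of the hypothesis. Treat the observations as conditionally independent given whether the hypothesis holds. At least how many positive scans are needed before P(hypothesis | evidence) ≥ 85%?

2

Prior odds: 0.029 ÷ 0.971 = 29/971.
Likelihood ratio per positive scan = 25.
Target posterior odds = 0.85/0.15 = 17/3.
Need (29/971) × 25ⁿ ≥ 17/3, i.e. 25ⁿ ≥ 16507/87.
25¹ = 25 falls short of 16507/87 but 25² = 625 reaches it, so n = 2.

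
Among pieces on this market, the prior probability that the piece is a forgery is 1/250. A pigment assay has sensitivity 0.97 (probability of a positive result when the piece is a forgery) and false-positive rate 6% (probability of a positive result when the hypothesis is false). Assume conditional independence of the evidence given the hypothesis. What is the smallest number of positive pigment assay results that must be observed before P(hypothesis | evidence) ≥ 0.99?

4

Prior odds = 0.004/0.996 = 1/249.
Likelihood ratio of a positive result = 0.97/0.06 = 97/6.
Target posterior odds = 0.99/0.01 = 99.
Need (1/249) × (97/6)ⁿ ≥ 99, i.e. (97/6)ⁿ ≥ 24651.
(97/6)³ = 912673/216 falls short of 24651 but (97/6)⁴ = 88529281/1296 reaches it, so n = 4.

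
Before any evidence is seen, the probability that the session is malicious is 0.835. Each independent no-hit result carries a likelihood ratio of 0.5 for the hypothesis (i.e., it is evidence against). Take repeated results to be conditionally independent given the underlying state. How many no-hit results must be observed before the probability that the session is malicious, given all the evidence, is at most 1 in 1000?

Prior odds: 0.835 ÷ 0.165 = 167/33.
Likelihood ratio per no-hit result = 0.5.
Target posterior odds = 0.001/0.999 = 1/999.
Need (167/33) × 0.5ⁿ ≤ 1/999, i.e. 0.5ⁿ ≤ 11/55611.
0.5¹² = 1/4096 is still above 11/55611 but 0.5¹³ = 1/8192 is at or below it, so n = 13.

13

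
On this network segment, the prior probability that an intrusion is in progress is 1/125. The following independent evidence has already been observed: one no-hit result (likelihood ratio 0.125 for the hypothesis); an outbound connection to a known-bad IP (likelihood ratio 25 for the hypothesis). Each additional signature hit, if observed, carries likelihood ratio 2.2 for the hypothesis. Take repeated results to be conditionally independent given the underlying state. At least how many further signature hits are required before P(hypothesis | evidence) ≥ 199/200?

12

Prior odds = 0.008/0.992 = 1/124.
Combined Bayes factor of the evidence already in hand = 0.125 × 25 = 3.125.
Odds after that evidence = (1/124) × 3.125 = 25/992.
Target odds = 0.995/0.005 = 199.
Need 2.2ⁿ ≥ 199 ÷ (25/992) = 7896.32.
2.2¹¹ ≈5843.18 falls short of 7896.32 but 2.2¹² ≈12855 reaches it, so n = 12.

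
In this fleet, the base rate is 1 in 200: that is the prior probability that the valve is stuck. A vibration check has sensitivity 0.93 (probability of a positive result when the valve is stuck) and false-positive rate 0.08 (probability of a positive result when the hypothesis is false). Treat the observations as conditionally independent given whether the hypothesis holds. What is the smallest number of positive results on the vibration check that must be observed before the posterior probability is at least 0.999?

Prior odds: 0.005 ÷ 0.995 = 1/199.
Likelihood ratio of a positive result = 0.93/0.08 = 11.625.
Target posterior odds = 0.999/0.001 = 999.
Require 11.625ⁿ ≥ 999 ÷ (1/199) = 198801.
11.625⁴ = 74805201/4096 falls short of 198801 but 11.625⁵ ≈212307 reaches it, so n = 5.

5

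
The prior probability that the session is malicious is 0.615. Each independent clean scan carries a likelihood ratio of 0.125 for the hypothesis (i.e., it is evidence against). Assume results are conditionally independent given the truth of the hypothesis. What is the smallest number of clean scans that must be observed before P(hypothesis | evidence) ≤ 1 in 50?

3

Prior odds: 0.615 ÷ 0.385 = 123/77.
Likelihood ratio per clean scan = 0.125.
Target posterior odds = 0.02/0.98 = 1/49.
Require 0.125ⁿ ≤ 1/49 ÷ (123/77) = 11/861.
0.125² = 0.015625 is still above 11/861 but 0.125³ = 0.001953125 is at or below it, so n = 3.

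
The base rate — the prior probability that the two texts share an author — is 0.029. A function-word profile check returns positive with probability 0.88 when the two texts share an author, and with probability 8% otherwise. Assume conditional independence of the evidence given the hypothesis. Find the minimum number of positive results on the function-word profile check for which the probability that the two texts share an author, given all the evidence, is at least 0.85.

3

Prior odds: 0.029 ÷ 0.971 = 29/971.
Likelihood ratio of a positive result = 0.88/0.08 = 11.
Target posterior odds = 0.85/0.15 = 17/3.
Need (29/971) × 11ⁿ ≥ 17/3, i.e. 11ⁿ ≥ 16507/87.
11² = 121 falls short of 16507/87 but 11³ = 1331 reaches it, so n = 3.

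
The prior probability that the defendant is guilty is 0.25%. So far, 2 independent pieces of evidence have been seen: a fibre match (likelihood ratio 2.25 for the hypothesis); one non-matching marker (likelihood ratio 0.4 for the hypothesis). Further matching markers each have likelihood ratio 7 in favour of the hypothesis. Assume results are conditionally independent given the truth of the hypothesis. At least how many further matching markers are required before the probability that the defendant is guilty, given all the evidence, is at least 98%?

6

Prior odds = 0.0025/0.9975 = 1/399.
Combined Bayes factor of the evidence already in hand = 2.25 × 0.4 = 0.9.
Odds after that evidence = (1/399) × 0.9 = 3/1330.
Target odds = 0.98/0.02 = 49.
Need 7ⁿ ≥ 49 ÷ (3/1330) = 65170/3.
7⁵ = 16807 falls short of 65170/3 but 7⁶ = 117649 reaches it, so n = 6.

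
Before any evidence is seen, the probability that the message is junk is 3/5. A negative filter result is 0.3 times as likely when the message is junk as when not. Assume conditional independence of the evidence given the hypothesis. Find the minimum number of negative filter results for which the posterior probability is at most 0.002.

6

Prior odds = 0.6/0.4 = 1.5.
Likelihood ratio per negative filter result = 0.3.
Target odds: 0.002 ÷ 0.998 = 1/499.
Require 0.3ⁿ ≤ 1/499 ÷ 1.5 = 2/1497.
0.3⁵ = 243/100000 is still above 2/1497 but 0.3⁶ = 729/1000000 is at or below it, so n = 6.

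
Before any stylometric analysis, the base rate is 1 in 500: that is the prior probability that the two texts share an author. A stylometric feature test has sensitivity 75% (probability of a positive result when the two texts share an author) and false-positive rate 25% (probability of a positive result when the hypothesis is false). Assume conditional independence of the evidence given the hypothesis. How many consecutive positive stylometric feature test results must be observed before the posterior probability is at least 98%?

10

Prior odds: 0.002 ÷ 0.998 = 1/499.
Likelihood ratio of a positive result = 0.75/0.25 = 3.
Target posterior odds = 0.98/0.02 = 49.
Require 3ⁿ ≥ 49 ÷ (1/499) = 24451.
3⁹ = 19683 falls short of 24451 but 3¹⁰ = 59049 reaches it, so n = 10.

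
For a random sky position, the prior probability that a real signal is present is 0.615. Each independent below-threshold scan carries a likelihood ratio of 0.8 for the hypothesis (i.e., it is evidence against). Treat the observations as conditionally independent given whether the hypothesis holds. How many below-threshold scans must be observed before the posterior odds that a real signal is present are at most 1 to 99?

23

Prior odds = 0.615/0.385 = 123/77.
Likelihood ratio per below-threshold scan = 0.8.
Target odds = 1/99.
Require 0.8ⁿ ≤ 1/99 ÷ (123/77) = 7/1107.
0.8²² ≈0.0073787 is still above 7/1107 but 0.8²³ ≈0.00590296 is at or below it, so n = 23.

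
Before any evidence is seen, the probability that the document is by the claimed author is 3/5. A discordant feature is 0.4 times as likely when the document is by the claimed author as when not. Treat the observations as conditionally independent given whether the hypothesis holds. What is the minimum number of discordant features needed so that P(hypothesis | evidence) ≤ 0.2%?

Prior odds = 0.6/0.4 = 1.5.
Likelihood ratio per discordant feature = 0.4.
Target odds: 0.002 ÷ 0.998 = 1/499.
Require 0.4ⁿ ≤ 1/499 ÷ 1.5 = 2/1497.
0.4⁷ = 128/78125 is still above 2/1497 but 0.4⁸ = 256/390625 is at or below it, so n = 8.

8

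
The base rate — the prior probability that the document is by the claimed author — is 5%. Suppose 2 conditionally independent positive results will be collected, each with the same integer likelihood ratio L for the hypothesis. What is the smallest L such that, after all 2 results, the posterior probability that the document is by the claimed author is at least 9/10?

14

Prior odds = 0.05/0.95 = 1/19.
Target odds = 0.9/0.1 = 9.
Need L² ≥ 9 ÷ (1/19) = 171.
13² = 169 < 171 ≤ 196 = 14², so L = 14.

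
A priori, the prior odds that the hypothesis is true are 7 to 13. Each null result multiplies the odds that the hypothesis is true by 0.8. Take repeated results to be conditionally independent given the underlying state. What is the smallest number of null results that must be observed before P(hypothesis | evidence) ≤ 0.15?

Prior odds = 7/13.
Likelihood ratio per null result = 0.8.
Target posterior odds = 0.15/0.85 = 3/17.
Require 0.8ⁿ ≤ 3/17 ÷ (7/13) = 39/119.
0.8⁴ = 0.4096 is still above 39/119 but 0.8⁵ = 0.32768 is at or below it, so n = 5.

5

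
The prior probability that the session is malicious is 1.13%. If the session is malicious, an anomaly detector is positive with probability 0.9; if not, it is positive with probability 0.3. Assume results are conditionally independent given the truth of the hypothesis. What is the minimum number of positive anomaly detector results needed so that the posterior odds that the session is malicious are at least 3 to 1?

Prior odds: 0.0113 ÷ 0.9887 = 113/9887.
Likelihood ratio of a positive = 0.9/0.3 = 3.
Target odds = 3.
Require 3ⁿ ≥ 3 ÷ (113/9887) = 29661/113.
3⁵ = 243 falls short of 29661/113 but 3⁶ = 729 reaches it, so n = 6.

6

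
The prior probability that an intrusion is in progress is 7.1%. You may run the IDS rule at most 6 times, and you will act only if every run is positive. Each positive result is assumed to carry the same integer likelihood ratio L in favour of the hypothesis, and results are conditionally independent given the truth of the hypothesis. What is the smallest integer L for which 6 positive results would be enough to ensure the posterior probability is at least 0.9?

3

Prior odds = 0.071/0.929 = 71/929.
Target odds = 0.9/0.1 = 9.
Need L⁶ ≥ 9 ÷ (71/929) = 8361/71.
2⁶ = 64 < 8361/71 ≤ 729 = 3⁶, so L = 3.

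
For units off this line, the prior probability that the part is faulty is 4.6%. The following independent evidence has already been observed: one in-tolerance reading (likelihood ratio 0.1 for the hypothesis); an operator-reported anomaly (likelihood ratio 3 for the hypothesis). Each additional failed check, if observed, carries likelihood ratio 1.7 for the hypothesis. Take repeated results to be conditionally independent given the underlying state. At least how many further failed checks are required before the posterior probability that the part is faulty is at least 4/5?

Prior odds = 0.046/0.954 = 23/477.
Combined Bayes factor of the evidence already in hand = 0.1 × 3 = 0.3.
Odds after that evidence = (23/477) × 0.3 = 23/1590.
Target odds = 0.8/0.2 = 4.
Need 1.7ⁿ ≥ 4 ÷ (23/1590) = 6360/23.
1.7¹⁰ ≈201.599 falls short of 6360/23 but 1.7¹¹ ≈342.719 reaches it, so n = 11.

11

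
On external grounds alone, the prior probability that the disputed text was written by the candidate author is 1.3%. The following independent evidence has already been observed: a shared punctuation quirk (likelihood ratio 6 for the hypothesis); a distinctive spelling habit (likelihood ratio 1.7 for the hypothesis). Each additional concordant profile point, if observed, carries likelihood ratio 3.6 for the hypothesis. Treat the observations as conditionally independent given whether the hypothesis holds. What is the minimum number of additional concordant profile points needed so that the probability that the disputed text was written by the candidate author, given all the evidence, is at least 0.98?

Prior odds = 0.013/0.987 = 13/987.
Combined Bayes factor of the evidence already in hand = 6 × 1.7 = 10.2.
Odds after that evidence = (13/987) × 10.2 = 221/1645.
Target odds = 0.98/0.02 = 49.
Need 3.6ⁿ ≥ 49 ÷ (221/1645) = 80605/221.
3.6⁴ = 167.9616 falls short of 80605/221 but 3.6⁵ = 604.66176 reaches it, so n = 5.

5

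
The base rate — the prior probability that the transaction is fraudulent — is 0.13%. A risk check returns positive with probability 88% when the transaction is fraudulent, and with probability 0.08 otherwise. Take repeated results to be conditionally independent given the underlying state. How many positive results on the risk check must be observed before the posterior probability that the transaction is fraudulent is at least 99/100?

Prior odds = 0.0013/0.9987 = 13/9987.
Likelihood ratio of a positive result = 0.88/0.08 = 11.
Target posterior odds = 0.99/0.01 = 99.
Require 11ⁿ ≥ 99 ÷ (13/9987) = 988713/13.
11⁴ = 14641 falls short of 988713/13 but 11⁵ = 161051 reaches it, so n = 5.

5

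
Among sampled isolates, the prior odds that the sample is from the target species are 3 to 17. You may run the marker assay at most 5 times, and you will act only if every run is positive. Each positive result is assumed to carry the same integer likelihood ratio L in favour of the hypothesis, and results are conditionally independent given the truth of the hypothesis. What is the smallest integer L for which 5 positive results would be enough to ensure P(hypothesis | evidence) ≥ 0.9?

3

Prior odds = 3/17.
Target odds = 0.9/0.1 = 9.
Need L⁵ ≥ 9 ÷ (3/17) = 51.
2⁵ = 32 < 51 ≤ 243 = 3⁵, so L = 3.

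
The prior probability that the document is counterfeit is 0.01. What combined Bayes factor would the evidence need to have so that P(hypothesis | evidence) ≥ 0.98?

Prior odds = 0.01/0.99 = 1/99.
Target odds = 0.98/0.02 = 49.
Required Bayes factor = 49 ÷ (1/99) = 4851.

4851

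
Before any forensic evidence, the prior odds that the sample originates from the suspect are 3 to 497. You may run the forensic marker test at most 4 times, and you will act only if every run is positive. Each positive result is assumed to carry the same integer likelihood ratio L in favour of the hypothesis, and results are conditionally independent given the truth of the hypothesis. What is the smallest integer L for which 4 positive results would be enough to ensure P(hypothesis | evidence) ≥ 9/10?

7

Prior odds = 3/497.
Target odds = 0.9/0.1 = 9.
Need L⁴ ≥ 9 ÷ (3/497) = 1491.
6⁴ = 1296 < 1491 ≤ 2401 = 7⁴, so L = 7.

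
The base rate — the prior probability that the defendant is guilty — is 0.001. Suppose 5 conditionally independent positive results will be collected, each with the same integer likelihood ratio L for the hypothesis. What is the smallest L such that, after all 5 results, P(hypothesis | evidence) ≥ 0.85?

6

Prior odds = 0.001/0.999 = 1/999.
Target odds = 0.85/0.15 = 17/3.
Need L⁵ ≥ 17/3 ÷ (1/999) = 5661.
5⁵ = 3125 < 5661 ≤ 7776 = 6⁵, so L = 6.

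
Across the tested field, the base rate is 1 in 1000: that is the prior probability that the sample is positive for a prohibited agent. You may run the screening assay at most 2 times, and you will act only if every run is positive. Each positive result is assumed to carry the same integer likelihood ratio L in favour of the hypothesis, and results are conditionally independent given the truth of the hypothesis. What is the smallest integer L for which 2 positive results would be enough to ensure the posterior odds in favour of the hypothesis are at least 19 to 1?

Prior odds = 0.001/0.999 = 1/999.
Target odds = 19.
Need L² ≥ 19 ÷ (1/999) = 18981.
137² = 18769 < 18981 ≤ 19044 = 138², so L = 138.

138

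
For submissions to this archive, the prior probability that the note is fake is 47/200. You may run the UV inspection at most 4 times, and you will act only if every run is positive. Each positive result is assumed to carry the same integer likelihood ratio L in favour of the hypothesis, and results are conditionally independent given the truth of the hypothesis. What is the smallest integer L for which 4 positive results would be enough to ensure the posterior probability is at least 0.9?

3

Prior odds = 0.235/0.765 = 47/153.
Target odds = 0.9/0.1 = 9.
Need L⁴ ≥ 9 ÷ (47/153) = 1377/47.
2⁴ = 16 < 1377/47 ≤ 81 = 3⁴, so L = 3.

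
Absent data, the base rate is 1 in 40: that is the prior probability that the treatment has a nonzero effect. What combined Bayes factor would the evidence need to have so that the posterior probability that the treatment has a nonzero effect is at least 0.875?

Prior odds = 0.025/0.975 = 1/39.
Target odds = 0.875/0.125 = 7.
Required Bayes factor = 7 ÷ (1/39) = 273.

273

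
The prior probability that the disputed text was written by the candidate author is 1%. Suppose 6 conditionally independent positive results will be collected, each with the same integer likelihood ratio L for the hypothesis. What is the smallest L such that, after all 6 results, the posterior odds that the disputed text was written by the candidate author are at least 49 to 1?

Prior odds = 0.01/0.99 = 1/99.
Target odds = 49.
Need L⁶ ≥ 49 ÷ (1/99) = 4851.
4⁶ = 4096 < 4851 ≤ 15625 = 5⁶, so L = 5.

5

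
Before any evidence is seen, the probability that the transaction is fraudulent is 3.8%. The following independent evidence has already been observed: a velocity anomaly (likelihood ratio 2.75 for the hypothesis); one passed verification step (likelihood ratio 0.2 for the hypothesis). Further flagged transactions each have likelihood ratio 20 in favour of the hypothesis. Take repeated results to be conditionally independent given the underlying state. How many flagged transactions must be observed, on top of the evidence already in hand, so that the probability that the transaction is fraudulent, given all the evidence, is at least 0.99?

Prior odds = 0.038/0.962 = 19/481.
Combined Bayes factor of the evidence already in hand = 2.75 × 0.2 = 0.55.
Odds after that evidence = (19/481) × 0.55 = 209/9620.
Target odds = 0.99/0.01 = 99.
Need 20ⁿ ≥ 99 ÷ (209/9620) = 86580/19.
20² = 400 falls short of 86580/19 but 20³ = 8000 reaches it, so n = 3.

3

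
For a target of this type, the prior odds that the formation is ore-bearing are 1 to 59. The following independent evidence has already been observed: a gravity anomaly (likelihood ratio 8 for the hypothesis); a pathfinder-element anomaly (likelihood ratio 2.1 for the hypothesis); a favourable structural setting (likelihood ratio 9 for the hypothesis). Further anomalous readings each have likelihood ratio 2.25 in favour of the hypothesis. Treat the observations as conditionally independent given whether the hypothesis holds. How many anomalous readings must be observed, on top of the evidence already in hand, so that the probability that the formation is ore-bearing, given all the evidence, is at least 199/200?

Prior odds = 1/59.
Combined Bayes factor of the evidence already in hand = 8 × 2.1 × 9 = 151.2.
Odds after that evidence = (1/59) × 151.2 = 756/295.
Target odds = 0.995/0.005 = 199.
Need 2.25ⁿ ≥ 199 ÷ (756/295) = 58705/756.
2.25⁵ = 59049/1024 falls short of 58705/756 but 2.25⁶ = 531441/4096 reaches it, so n = 6.

6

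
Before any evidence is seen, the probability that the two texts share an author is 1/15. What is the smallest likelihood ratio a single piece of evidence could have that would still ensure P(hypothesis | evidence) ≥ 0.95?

266

Prior odds = (1/15)/(14/15) = 1/14.
Target odds = 0.95/0.05 = 19.
Required Bayes factor = 19 ÷ (1/14) = 266.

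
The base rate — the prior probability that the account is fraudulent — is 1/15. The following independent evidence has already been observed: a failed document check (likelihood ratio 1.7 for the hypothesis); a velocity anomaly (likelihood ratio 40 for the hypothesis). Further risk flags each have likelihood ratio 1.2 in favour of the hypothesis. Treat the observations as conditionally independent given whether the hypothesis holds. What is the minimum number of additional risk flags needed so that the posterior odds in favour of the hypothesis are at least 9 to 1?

Prior odds = (1/15)/(14/15) = 1/14.
Combined Bayes factor of the evidence already in hand = 1.7 × 40 = 68.
Odds after that evidence = (1/14) × 68 = 34/7.
Target odds = 9.
Need 1.2ⁿ ≥ 9 ÷ (34/7) = 63/34.
1.2³ = 1.728 falls short of 63/34 but 1.2⁴ = 2.0736 reaches it, so n = 4.

4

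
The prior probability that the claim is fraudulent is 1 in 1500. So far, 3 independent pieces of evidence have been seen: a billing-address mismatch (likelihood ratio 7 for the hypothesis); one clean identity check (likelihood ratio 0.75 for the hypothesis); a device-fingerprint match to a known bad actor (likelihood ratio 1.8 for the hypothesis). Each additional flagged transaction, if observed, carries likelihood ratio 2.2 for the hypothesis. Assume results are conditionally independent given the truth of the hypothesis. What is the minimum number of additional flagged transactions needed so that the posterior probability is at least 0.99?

Prior odds = (1/1500)/(1499/1500) = 1/1499.
Combined Bayes factor of the evidence already in hand = 7 × 0.75 × 1.8 = 9.45.
Odds after that evidence = (1/1499) × 9.45 = 189/29980.
Target odds = 0.99/0.01 = 99.
Need 2.2ⁿ ≥ 99 ÷ (189/29980) = 329780/21.
2.2¹² ≈12855 falls short of 329780/21 but 2.2¹³ ≈28281 reaches it, so n = 13.

13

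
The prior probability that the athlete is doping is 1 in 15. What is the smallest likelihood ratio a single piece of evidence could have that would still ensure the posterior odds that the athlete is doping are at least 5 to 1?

Prior odds = (1/15)/(14/15) = 1/14.
Target odds = 5.
Required Bayes factor = 5 ÷ (1/14) = 70.

70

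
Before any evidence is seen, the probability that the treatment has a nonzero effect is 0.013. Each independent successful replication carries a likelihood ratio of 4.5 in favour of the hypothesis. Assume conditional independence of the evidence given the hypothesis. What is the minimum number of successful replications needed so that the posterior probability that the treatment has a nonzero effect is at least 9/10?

Prior odds = 0.013/0.987 = 13/987.
Likelihood ratio per successful replication = 4.5.
Target odds: 0.9 ÷ 0.1 = 9.
Require 4.5ⁿ ≥ 9 ÷ (13/987) = 8883/13.
4.5⁴ = 410.0625 falls short of 8883/13 but 4.5⁵ = 1845.28125 reaches it, so n = 5.

5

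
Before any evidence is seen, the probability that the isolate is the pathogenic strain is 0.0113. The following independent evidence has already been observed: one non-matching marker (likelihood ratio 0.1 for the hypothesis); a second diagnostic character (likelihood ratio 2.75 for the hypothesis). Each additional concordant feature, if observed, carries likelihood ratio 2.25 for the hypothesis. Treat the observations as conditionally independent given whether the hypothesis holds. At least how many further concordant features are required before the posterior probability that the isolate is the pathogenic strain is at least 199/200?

14

Prior odds = 0.0113/0.9887 = 113/9887.
Combined Bayes factor of the evidence already in hand = 0.1 × 2.75 = 0.275.
Odds after that evidence = (113/9887) × 0.275 = 1243/395480.
Target odds = 0.995/0.005 = 199.
Need 2.25ⁿ ≥ 199 ÷ (1243/395480) = 78700520/1243.
2.25¹³ ≈37876.8 falls short of 78700520/1243 but 2.25¹⁴ ≈85222.7 reaches it, so n = 14.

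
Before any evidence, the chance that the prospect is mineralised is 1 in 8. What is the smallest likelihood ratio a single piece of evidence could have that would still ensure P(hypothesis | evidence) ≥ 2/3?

Prior odds = 0.125/0.875 = 1/7.
Target odds = (2/3)/(1/3) = 2.
Required Bayes factor = 2 ÷ (1/7) = 14.

14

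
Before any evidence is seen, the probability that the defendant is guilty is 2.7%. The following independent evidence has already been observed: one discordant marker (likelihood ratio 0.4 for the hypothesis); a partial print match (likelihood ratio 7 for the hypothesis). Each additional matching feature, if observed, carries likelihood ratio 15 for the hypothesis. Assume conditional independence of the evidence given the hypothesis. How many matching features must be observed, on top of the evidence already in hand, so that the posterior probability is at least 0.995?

3

Prior odds = 0.027/0.973 = 27/973.
Combined Bayes factor of the evidence already in hand = 0.4 × 7 = 2.8.
Odds after that evidence = (27/973) × 2.8 = 54/695.
Target odds = 0.995/0.005 = 199.
Need 15ⁿ ≥ 199 ÷ (54/695) = 138305/54.
15² = 225 falls short of 138305/54 but 15³ = 3375 reaches it, so n = 3.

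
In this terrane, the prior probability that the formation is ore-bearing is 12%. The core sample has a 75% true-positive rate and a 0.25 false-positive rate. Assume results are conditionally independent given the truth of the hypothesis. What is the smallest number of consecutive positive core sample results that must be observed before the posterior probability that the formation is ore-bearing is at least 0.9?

4

Prior odds: 0.12 ÷ 0.88 = 3/22.
Likelihood ratio of a positive result = 0.75/0.25 = 3.
Target posterior odds = 0.9/0.1 = 9.
Require 3ⁿ ≥ 9 ÷ (3/22) = 66.
3³ = 27 falls short of 66 but 3⁴ = 81 reaches it, so n = 4.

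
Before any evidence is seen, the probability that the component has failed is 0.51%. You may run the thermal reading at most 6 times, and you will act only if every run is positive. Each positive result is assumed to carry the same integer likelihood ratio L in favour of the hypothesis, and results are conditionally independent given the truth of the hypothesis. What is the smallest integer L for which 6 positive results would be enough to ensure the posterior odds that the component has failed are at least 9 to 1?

4

Prior odds = 0.0051/0.9949 = 51/9949.
Target odds = 9.
Need L⁶ ≥ 9 ÷ (51/9949) = 29847/17.
3⁶ = 729 < 29847/17 ≤ 4096 = 4⁶, so L = 4.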